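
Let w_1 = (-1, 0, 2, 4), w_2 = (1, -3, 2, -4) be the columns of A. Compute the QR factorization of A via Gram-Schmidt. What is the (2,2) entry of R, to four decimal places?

w_1 = (-1, 0, 2, 4); ‖w_1‖ = 4.5826, so q_1 = (-0.2182, 0.0000, 0.4364, 0.8729).
q_1·w_2 = (-0.2182)·1 + 0.0000·(-3) + 0.4364·2 + 0.8729·(-4) = -2.8368.
u_2 = w_2 + 2.8368·q_1 = (0.3810, -3.0000, 3.2381, -1.5238).
r_{22} = ‖u_2‖ = 4.6853.

r_{22} = 4.6853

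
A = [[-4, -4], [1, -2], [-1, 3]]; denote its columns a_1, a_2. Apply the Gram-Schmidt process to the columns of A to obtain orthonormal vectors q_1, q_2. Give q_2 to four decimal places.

q_2 = (-0.3296, -0.5532, 0.7651)

a_1 = (-4, 1, -1); ‖a_1‖ = 4.2426, so q_1 = (-0.9428, 0.2357, -0.2357).
q_1·a_2 = (-0.9428)·(-4) + 0.2357·(-2) + (-0.2357)·3 = 2.5927.
u_2 = a_2 − 2.5927·q_1 = (-1.5556, -2.6111, 3.6111).
‖u_2‖ = 4.7199, so q_2 = (-0.3296, -0.5532, 0.7651).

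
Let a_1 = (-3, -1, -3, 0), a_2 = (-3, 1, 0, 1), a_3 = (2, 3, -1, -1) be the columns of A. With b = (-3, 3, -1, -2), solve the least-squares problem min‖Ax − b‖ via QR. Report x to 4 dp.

e_1 = a_1/‖a_1‖ = (-3, -1, -3, 0)/4.3589 = (-0.6882, -0.2294, -0.6882, 0.0000).
r_{12} = e_1·a_2 = 1.8353.
u_2 = a_2 − 1.8353·e_1 = (-1.7368, 1.4211, 1.2632, 1.0000).
‖u_2‖ = 2.7625, so e_2 = (-0.6287, 0.5144, 0.4572, 0.3620).
r_{13} = e_1·a_3 = -1.3765; r_{23} = e_2·a_3 = -0.5335.
u_3 = a_3 + 1.3765·e_1 + 0.5335·e_2 = (0.7172, 2.9586, -1.7034, -0.8069).
‖u_3‖ = 3.5806, so e_3 = (0.2003, 0.8263, -0.4757, -0.2254).
Qᵀb = (2.0647, 2.2481, 2.8044).
Back-substitute: x_3 = 2.8044/3.5806 = 0.7832.
x_2 = (2.2481 + 0.5335·0.7832)/2.7625 = 0.9650.
x_1 = (2.0647 − 1.8353·0.9650 + 1.3765·0.7832)/4.3589 = 0.3147.

x = (0.3147, 0.9650, 0.7832)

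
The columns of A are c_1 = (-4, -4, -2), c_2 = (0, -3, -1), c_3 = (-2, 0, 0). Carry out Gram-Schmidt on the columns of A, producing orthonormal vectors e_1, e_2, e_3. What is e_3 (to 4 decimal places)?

e_1 = c_1/‖c_1‖ = (-4, -4, -2)/6.0000 = (-0.6667, -0.6667, -0.3333).
r_{12} = e_1·c_2 = 2.3333.
u_2 = c_2 − 2.3333·e_1 = (1.5556, -1.4444, -0.2222).
‖u_2‖ = 2.1344, so e_2 = (0.7288, -0.6768, -0.1041).
r_{13} = e_1·c_3 = 1.3333; r_{23} = e_2·c_3 = -1.4576.
u_3 = c_3 − 1.3333·e_1 + 1.4576·e_2 = (-0.0488, -0.0976, 0.2927).
‖u_3‖ = 0.3123, so e_3 = (-0.1562, -0.3123, 0.9370).

e_3 = (-0.1562, -0.3123, 0.9370)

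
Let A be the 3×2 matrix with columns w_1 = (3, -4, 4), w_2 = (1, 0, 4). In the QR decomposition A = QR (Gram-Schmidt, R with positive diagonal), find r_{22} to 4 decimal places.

q_1 = w_1/‖w_1‖ = (3, -4, 4)/6.4031 = (0.4685, -0.6247, 0.6247).
r_{12} = q_1·w_2 = 2.9673.
u_2 = w_2 − 2.9673·q_1 = (-0.3902, 1.8537, 2.1463).
r_{22} = ‖u_2‖ = 2.8627.

r_{22} = 2.8627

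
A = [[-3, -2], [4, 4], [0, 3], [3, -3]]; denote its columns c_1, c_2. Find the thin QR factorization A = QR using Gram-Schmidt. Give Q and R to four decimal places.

Q = [[-0.5145, -0.1484], [0.6860, 0.4299], [0.0000, 0.5220], [0.5145, -0.7216]], R = [[5.8310, 2.2295], [0.0000, 5.7471]]

c_1 = (-3, 4, 0, 3); ‖c_1‖ = 5.8310, so e_1 = (-0.5145, 0.6860, 0.0000, 0.5145).
e_1·c_2 = (-0.5145)·(-2) + 0.6860·4 + 0.0000·3 + 0.5145·(-3) = 2.2295.
u_2 = c_2 − 2.2295·e_1 = (-0.8529, 2.4706, 3.0000, -4.1471).
‖u_2‖ = 5.7471, so e_2 = (-0.1484, 0.4299, 0.5220, -0.7216).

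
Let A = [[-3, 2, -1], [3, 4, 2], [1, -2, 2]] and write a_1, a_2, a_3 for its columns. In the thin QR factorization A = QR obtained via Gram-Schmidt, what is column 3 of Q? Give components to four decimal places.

q_3 = (0.4767, 0.1907, 0.8581)

a_1 = (-3, 3, 1); ‖a_1‖ = 4.3589, so q_1 = (-0.6882, 0.6882, 0.2294).
q_1·a_2 = (-0.6882)·2 + 0.6882·4 + 0.2294·(-2) = 0.9177.
u_2 = a_2 − 0.9177·q_1 = (2.6316, 3.3684, -2.2105).
‖u_2‖ = 4.8123, so q_2 = (0.5468, 0.7000, -0.4594).
q_1·a_3 = (-0.6882)·(-1) + 0.6882·2 + 0.2294·2 = 2.5236; q_2·a_3 = 0.5468·(-1) + 0.7000·2 + (-0.4594)·2 = -0.0656.
u_3 = a_3 − 2.5236·q_1 + 0.0656·q_2 = (0.7727, 0.3091, 1.3909).
‖u_3‖ = 1.6209, so q_3 = (0.4767, 0.1907, 0.8581).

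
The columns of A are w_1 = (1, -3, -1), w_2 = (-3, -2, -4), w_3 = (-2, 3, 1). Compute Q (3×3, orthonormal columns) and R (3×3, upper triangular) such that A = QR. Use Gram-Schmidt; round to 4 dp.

w_1 = (1, -3, -1); ‖w_1‖ = 3.3166, so e_1 = (0.3015, -0.9045, -0.3015).
e_1·w_2 = 0.3015·(-3) + (-0.9045)·(-2) + (-0.3015)·(-4) = 2.1106.
u_2 = w_2 − 2.1106·e_1 = (-3.6364, -0.0909, -3.3636).
‖u_2‖ = 4.9543, so e_2 = (-0.7340, -0.0183, -0.6789).
e_1·w_3 = 0.3015·(-2) + (-0.9045)·3 + (-0.3015)·1 = -3.6181; e_2·w_3 = (-0.7340)·(-2) + (-0.0183)·3 + (-0.6789)·1 = 0.7340.
u_3 = w_3 + 3.6181·e_1 − 0.7340·e_2 = (-0.3704, -0.2593, 0.4074).
‖u_3‖ = 0.6086, so e_3 = (-0.6086, -0.4260, 0.6694).

Q = [[0.3015, -0.7340, -0.6086], [-0.9045, -0.0183, -0.4260], [-0.3015, -0.6789, 0.6694]], R = [[3.3166, 2.1106, -3.6181], [0.0000, 4.9543, 0.7340], [0.0000, 0.0000, 0.6086]]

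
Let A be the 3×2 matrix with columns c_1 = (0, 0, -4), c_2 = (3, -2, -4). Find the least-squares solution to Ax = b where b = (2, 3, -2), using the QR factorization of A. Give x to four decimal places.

q_1 = c_1/‖c_1‖ = (0, 0, -4)/4.0000 = (0.0000, 0.0000, -1.0000).
r_{12} = q_1·c_2 = 4.0000.
u_2 = c_2 − 4.0000·q_1 = (3.0000, -2.0000, 0.0000).
‖u_2‖ = 3.6056, so q_2 = (0.8321, -0.5547, 0.0000).
Qᵀb = (2.0000, 0.0000).
Back-substitute: x_2 = 0.0000/3.6056 = 0.0000.
x_1 = (2.0000 − 4.0000·0.0000)/4.0000 = 0.5000.

x = (0.5000, 0.0000)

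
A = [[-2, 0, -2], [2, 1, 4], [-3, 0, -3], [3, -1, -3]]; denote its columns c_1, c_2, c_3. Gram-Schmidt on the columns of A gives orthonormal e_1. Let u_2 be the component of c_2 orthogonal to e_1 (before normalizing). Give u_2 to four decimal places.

u_2 = (-0.0769, 1.0769, -0.1154, -0.8846)

c_1 = (-2, 2, -3, 3); ‖c_1‖ = 5.0990, so e_1 = (-0.3922, 0.3922, -0.5883, 0.5883).
e_1·c_2 = (-0.3922)·0 + 0.3922·1 + (-0.5883)·0 + 0.5883·(-1) = -0.1961.
u_2 = c_2 + 0.1961·e_1 = (-0.0769, 1.0769, -0.1154, -0.8846).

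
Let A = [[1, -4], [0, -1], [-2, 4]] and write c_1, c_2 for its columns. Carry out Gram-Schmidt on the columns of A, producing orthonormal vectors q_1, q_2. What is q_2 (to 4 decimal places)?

c_1 = (1, 0, -2); ‖c_1‖ = 2.2361, so q_1 = (0.4472, 0.0000, -0.8944).
q_1·c_2 = 0.4472·(-4) + 0.0000·(-1) + (-0.8944)·4 = -5.3666.
u_2 = c_2 + 5.3666·q_1 = (-1.6000, -1.0000, -0.8000).
‖u_2‖ = 2.0494, so q_2 = (-0.7807, -0.4880, -0.3904).

q_2 = (-0.7807, -0.4880, -0.3904)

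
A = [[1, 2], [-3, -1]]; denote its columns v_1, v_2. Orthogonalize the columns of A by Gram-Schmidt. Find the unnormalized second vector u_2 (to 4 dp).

v_1 = (1, -3); ‖v_1‖ = 3.1623, so e_1 = (0.3162, -0.9487).
e_1·v_2 = 0.3162·2 + (-0.9487)·(-1) = 1.5811.
u_2 = v_2 − 1.5811·e_1 = (1.5000, 0.5000).

u_2 = (1.5000, 0.5000)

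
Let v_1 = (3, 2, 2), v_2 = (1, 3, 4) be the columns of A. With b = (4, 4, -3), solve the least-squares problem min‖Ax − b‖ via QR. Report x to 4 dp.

v_1 = (3, 2, 2); ‖v_1‖ = 4.1231, so e_1 = (0.7276, 0.4851, 0.4851).
e_1·v_2 = 0.7276·1 + 0.4851·3 + 0.4851·4 = 4.1231.
u_2 = v_2 − 4.1231·e_1 = (-2.0000, 1.0000, 2.0000).
‖u_2‖ = 3.0000, so e_2 = (-0.6667, 0.3333, 0.6667).
Qᵀb = (3.3955, -3.3333).
Back-substitute: x_2 = -3.3333/3.0000 = -1.1111.
x_1 = (3.3955 − 4.1231·(-1.1111))/4.1231 = 1.9346.

x = (1.9346, -1.1111)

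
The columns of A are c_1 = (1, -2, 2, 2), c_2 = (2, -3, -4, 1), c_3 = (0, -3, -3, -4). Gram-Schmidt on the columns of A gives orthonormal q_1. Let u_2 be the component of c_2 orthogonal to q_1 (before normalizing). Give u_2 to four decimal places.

q_1 = c_1/‖c_1‖ = (1, -2, 2, 2)/3.6056 = (0.2774, -0.5547, 0.5547, 0.5547).
r_{12} = q_1·c_2 = 0.5547.
u_2 = c_2 − 0.5547·q_1 = (1.8462, -2.6923, -4.3077, 0.6923).

u_2 = (1.8462, -2.6923, -4.3077, 0.6923)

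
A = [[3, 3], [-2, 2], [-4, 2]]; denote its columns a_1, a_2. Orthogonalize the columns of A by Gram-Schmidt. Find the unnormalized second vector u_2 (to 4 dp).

u_2 = (3.3103, 1.7931, 1.5862)

e_1 = a_1/‖a_1‖ = (3, -2, -4)/5.3852 = (0.5571, -0.3714, -0.7428).
r_{12} = e_1·a_2 = -0.5571.
u_2 = a_2 + 0.5571·e_1 = (3.3103, 1.7931, 1.5862).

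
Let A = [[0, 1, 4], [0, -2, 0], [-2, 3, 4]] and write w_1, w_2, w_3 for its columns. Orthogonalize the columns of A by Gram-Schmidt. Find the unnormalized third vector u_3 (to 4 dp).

w_1 = (0, 0, -2); ‖w_1‖ = 2.0000, so e_1 = (0.0000, 0.0000, -1.0000).
e_1·w_2 = 0.0000·1 + 0.0000·(-2) + (-1.0000)·3 = -3.0000.
u_2 = w_2 + 3.0000·e_1 = (1.0000, -2.0000, 0.0000).
‖u_2‖ = 2.2361, so e_2 = (0.4472, -0.8944, 0.0000).
e_1·w_3 = 0.0000·4 + 0.0000·0 + (-1.0000)·4 = -4.0000; e_2·w_3 = 0.4472·4 + (-0.8944)·0 + 0.0000·4 = 1.7889.
u_3 = w_3 + 4.0000·e_1 − 1.7889·e_2 = (3.2000, 1.6000, 0.0000).

u_3 = (3.2000, 1.6000, 0.0000)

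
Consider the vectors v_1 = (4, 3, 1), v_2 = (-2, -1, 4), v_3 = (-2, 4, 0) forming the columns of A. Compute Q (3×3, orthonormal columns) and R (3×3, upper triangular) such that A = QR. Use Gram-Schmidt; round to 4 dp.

v_1 = (4, 3, 1); ‖v_1‖ = 5.0990, so e_1 = (0.7845, 0.5883, 0.1961).
e_1·v_2 = 0.7845·(-2) + 0.5883·(-1) + 0.1961·4 = -1.3728.
u_2 = v_2 + 1.3728·e_1 = (-0.9231, -0.1923, 4.2692).
‖u_2‖ = 4.3721, so e_2 = (-0.2111, -0.0440, 0.9765).
e_1·v_3 = 0.7845·(-2) + 0.5883·4 + 0.1961·0 = 0.7845; e_2·v_3 = (-0.2111)·(-2) + (-0.0440)·4 + 0.9765·0 = 0.2463.
u_3 = v_3 − 0.7845·e_1 − 0.2463·e_2 = (-2.5634, 3.5493, -0.3944).
‖u_3‖ = 4.3959, so e_3 = (-0.5831, 0.8074, -0.0897).

Q = [[0.7845, -0.2111, -0.5831], [0.5883, -0.0440, 0.8074], [0.1961, 0.9765, -0.0897]], R = [[5.0990, -1.3728, 0.7845], [0.0000, 4.3721, 0.2463], [0.0000, 0.0000, 4.3959]]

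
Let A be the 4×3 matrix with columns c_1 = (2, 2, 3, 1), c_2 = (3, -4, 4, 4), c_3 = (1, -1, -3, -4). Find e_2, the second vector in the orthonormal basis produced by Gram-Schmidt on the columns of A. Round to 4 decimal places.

c_1 = (2, 2, 3, 1); ‖c_1‖ = 4.2426, so e_1 = (0.4714, 0.4714, 0.7071, 0.2357).
e_1·c_2 = 0.4714·3 + 0.4714·(-4) + 0.7071·4 + 0.2357·4 = 3.2998.
u_2 = c_2 − 3.2998·e_1 = (1.4444, -5.5556, 1.6667, 3.2222).
‖u_2‖ = 6.7905, so e_2 = (0.2127, -0.8181, 0.2454, 0.4745).

e_2 = (0.2127, -0.8181, 0.2454, 0.4745)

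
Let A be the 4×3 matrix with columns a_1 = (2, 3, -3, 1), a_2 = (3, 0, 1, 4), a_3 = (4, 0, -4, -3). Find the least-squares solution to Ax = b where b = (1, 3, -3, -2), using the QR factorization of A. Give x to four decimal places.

x = (0.8336, -0.5104, 0.1411)

q_1 = a_1/‖a_1‖ = (2, 3, -3, 1)/4.7958 = (0.4170, 0.6255, -0.6255, 0.2085).
r_{12} = q_1·a_2 = 1.4596.
u_2 = a_2 − 1.4596·q_1 = (2.3913, -0.9130, 1.9130, 3.6957).
‖u_2‖ = 4.8856, so q_2 = (0.4895, -0.1869, 0.3916, 0.7564).
r_{13} = q_1·a_3 = 3.5447; r_{23} = q_2·a_3 = -1.8777.
u_3 = a_3 − 3.5447·q_1 + 1.8777·q_2 = (3.4408, -2.5683, -1.0474, -2.3188).
‖u_3‖ = 4.9909, so q_3 = (0.6894, -0.5146, -0.2099, -0.4646).
Qᵀb = (3.7533, -2.7587, 0.7044).
Back-substitute: x_3 = 0.7044/4.9909 = 0.1411.
x_2 = (-2.7587 + 1.8777·0.1411)/4.8856 = -0.5104.
x_1 = (3.7533 − 1.4596·(-0.5104) − 3.5447·0.1411)/4.7958 = 0.8336.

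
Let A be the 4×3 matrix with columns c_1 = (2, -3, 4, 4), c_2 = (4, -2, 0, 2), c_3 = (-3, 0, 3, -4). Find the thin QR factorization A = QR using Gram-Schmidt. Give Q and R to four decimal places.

Q = [[0.2981, 0.8304, 0.2341], [-0.4472, -0.1465, -0.3345], [0.5963, -0.5373, 0.4348], [0.5963, 0.0122, -0.8027]], R = [[6.7082, 3.2796, -1.4907], [0.0000, 3.6393, -4.1522], [0.0000, 0.0000, 3.8127]]

c_1 = (2, -3, 4, 4); ‖c_1‖ = 6.7082, so e_1 = (0.2981, -0.4472, 0.5963, 0.5963).
e_1·c_2 = 0.2981·4 + (-0.4472)·(-2) + 0.5963·0 + 0.5963·2 = 3.2796.
u_2 = c_2 − 3.2796·e_1 = (3.0222, -0.5333, -1.9556, 0.0444).
‖u_2‖ = 3.6393, so e_2 = (0.8304, -0.1465, -0.5373, 0.0122).
e_1·c_3 = 0.2981·(-3) + (-0.4472)·0 + 0.5963·3 + 0.5963·(-4) = -1.4907; e_2·c_3 = 0.8304·(-3) + (-0.1465)·0 + (-0.5373)·3 + 0.0122·(-4) = -4.1522.
u_3 = c_3 + 1.4907·e_1 + 4.1522·e_2 = (0.8926, -1.2752, 1.6577, -3.0604).
‖u_3‖ = 3.8127, so e_3 = (0.2341, -0.3345, 0.4348, -0.8027).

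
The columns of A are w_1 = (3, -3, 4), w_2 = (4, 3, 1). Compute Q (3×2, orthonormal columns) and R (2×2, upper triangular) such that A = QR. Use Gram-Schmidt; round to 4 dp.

w_1 = (3, -3, 4); ‖w_1‖ = 5.8310, so e_1 = (0.5145, -0.5145, 0.6860).
e_1·w_2 = 0.5145·4 + (-0.5145)·3 + 0.6860·1 = 1.2005.
u_2 = w_2 − 1.2005·e_1 = (3.3824, 3.6176, 0.1765).
‖u_2‖ = 4.9557, so e_2 = (0.6825, 0.7300, 0.0356).

Q = [[0.5145, 0.6825], [-0.5145, 0.7300], [0.6860, 0.0356]], R = [[5.8310, 1.2005], [0.0000, 4.9557]]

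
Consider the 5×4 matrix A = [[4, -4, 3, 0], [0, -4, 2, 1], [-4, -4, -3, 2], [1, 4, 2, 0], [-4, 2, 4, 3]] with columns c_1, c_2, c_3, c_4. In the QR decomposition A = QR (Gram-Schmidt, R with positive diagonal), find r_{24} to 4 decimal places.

c_1 = (4, 0, -4, 1, -4); ‖c_1‖ = 7.0000, so e_1 = (0.5714, 0.0000, -0.5714, 0.1429, -0.5714).
e_1·c_2 = 0.5714·(-4) + 0.0000·(-4) + (-0.5714)·(-4) + 0.1429·4 + (-0.5714)·2 = -0.5714.
u_2 = c_2 + 0.5714·e_1 = (-3.6735, -4.0000, -4.3265, 4.0816, 1.6735).
‖u_2‖ = 8.2264, so e_2 = (-0.4465, -0.4862, -0.5259, 0.4962, 0.2034).
r_{24} = e_2·c_4 = -0.9278.

r_{24} = -0.9278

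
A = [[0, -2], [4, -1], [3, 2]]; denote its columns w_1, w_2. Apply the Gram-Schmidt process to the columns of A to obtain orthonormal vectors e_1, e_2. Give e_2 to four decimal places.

w_1 = (0, 4, 3); ‖w_1‖ = 5.0000, so e_1 = (0.0000, 0.8000, 0.6000).
e_1·w_2 = 0.0000·(-2) + 0.8000·(-1) + 0.6000·2 = 0.4000.
u_2 = w_2 − 0.4000·e_1 = (-2.0000, -1.3200, 1.7600).
‖u_2‖ = 2.9732, so e_2 = (-0.6727, -0.4440, 0.5920).

e_2 = (-0.6727, -0.4440, 0.5920)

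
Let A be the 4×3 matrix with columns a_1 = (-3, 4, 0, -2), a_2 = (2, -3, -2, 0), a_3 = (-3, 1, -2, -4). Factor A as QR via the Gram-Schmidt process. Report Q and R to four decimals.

Q = [[-0.5571, 0.0571, -0.5280], [0.7428, -0.2143, -0.6139], [0.0000, -0.8285, 0.3929], [-0.3714, -0.5142, -0.4359]], R = [[5.3852, -3.3425, 3.8996], [0.0000, 2.4140, 3.3282], [0.0000, 0.0000, 1.9277]]

q_1 = a_1/‖a_1‖ = (-3, 4, 0, -2)/5.3852 = (-0.5571, 0.7428, 0.0000, -0.3714).
r_{12} = q_1·a_2 = -3.3425.
u_2 = a_2 + 3.3425·q_1 = (0.1379, -0.5172, -2.0000, -1.2414).
‖u_2‖ = 2.4140, so q_2 = (0.0571, -0.2143, -0.8285, -0.5142).
r_{13} = q_1·a_3 = 3.8996; r_{23} = q_2·a_3 = 3.3282.
u_3 = a_3 − 3.8996·q_1 − 3.3282·q_2 = (-1.0178, -1.1834, 0.7574, -0.8402).
‖u_3‖ = 1.9277, so q_3 = (-0.5280, -0.6139, 0.3929, -0.4359).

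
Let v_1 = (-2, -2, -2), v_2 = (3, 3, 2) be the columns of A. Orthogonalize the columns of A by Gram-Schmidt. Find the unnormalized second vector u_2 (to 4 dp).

u_2 = (0.3333, 0.3333, -0.6667)

q_1 = v_1/‖v_1‖ = (-2, -2, -2)/3.4641 = (-0.5774, -0.5774, -0.5774).
r_{12} = q_1·v_2 = -4.6188.
u_2 = v_2 + 4.6188·q_1 = (0.3333, 0.3333, -0.6667).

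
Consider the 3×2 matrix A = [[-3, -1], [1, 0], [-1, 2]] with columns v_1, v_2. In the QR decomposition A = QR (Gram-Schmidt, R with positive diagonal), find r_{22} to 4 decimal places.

v_1 = (-3, 1, -1); ‖v_1‖ = 3.3166, so q_1 = (-0.9045, 0.3015, -0.3015).
q_1·v_2 = (-0.9045)·(-1) + 0.3015·0 + (-0.3015)·2 = 0.3015.
u_2 = v_2 − 0.3015·q_1 = (-0.7273, -0.0909, 2.0909).
r_{22} = ‖u_2‖ = 2.2156.

r_{22} = 2.2156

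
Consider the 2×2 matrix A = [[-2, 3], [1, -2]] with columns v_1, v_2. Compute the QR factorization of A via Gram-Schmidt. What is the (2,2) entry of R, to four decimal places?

r_{22} = 0.4472

e_1 = v_1/‖v_1‖ = (-2, 1)/2.2361 = (-0.8944, 0.4472).
r_{12} = e_1·v_2 = -3.5777.
u_2 = v_2 + 3.5777·e_1 = (-0.2000, -0.4000).
r_{22} = ‖u_2‖ = 0.4472.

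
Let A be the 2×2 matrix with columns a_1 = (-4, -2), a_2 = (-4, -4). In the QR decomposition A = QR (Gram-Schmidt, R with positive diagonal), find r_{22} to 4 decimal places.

r_{22} = 1.7889

e_1 = a_1/‖a_1‖ = (-4, -2)/4.4721 = (-0.8944, -0.4472).
r_{12} = e_1·a_2 = 5.3666.
u_2 = a_2 − 5.3666·e_1 = (0.8000, -1.6000).
r_{22} = ‖u_2‖ = 1.7889.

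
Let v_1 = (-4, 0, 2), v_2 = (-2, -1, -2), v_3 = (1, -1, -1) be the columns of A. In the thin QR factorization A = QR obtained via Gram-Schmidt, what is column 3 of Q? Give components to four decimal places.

q_3 = (0.1562, -0.9370, 0.3123)

q_1 = v_1/‖v_1‖ = (-4, 0, 2)/4.4721 = (-0.8944, 0.0000, 0.4472).
r_{12} = q_1·v_2 = 0.8944.
u_2 = v_2 − 0.8944·q_1 = (-1.2000, -1.0000, -2.4000).
‖u_2‖ = 2.8636, so q_2 = (-0.4191, -0.3492, -0.8381).
r_{13} = q_1·v_3 = -1.3416; r_{23} = q_2·v_3 = 0.7683.
u_3 = v_3 + 1.3416·q_1 − 0.7683·q_2 = (0.1220, -0.7317, 0.2439).
‖u_3‖ = 0.7809, so q_3 = (0.1562, -0.9370, 0.3123).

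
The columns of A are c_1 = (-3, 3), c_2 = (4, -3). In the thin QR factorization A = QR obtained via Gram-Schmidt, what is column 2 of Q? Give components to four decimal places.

e_2 = (0.7071, 0.7071)

e_1 = c_1/‖c_1‖ = (-3, 3)/4.2426 = (-0.7071, 0.7071).
r_{12} = e_1·c_2 = -4.9497.
u_2 = c_2 + 4.9497·e_1 = (0.5000, 0.5000).
‖u_2‖ = 0.7071, so e_2 = (0.7071, 0.7071).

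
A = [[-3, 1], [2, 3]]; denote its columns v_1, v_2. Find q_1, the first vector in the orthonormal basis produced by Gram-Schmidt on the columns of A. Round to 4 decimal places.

v_1 = (-3, 2); ‖v_1‖ = 3.6056, so q_1 = (-0.8321, 0.5547).

q_1 = (-0.8321, 0.5547)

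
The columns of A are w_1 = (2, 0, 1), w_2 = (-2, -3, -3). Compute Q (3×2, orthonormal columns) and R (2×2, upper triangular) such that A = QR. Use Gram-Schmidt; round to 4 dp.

w_1 = (2, 0, 1); ‖w_1‖ = 2.2361, so q_1 = (0.8944, 0.0000, 0.4472).
q_1·w_2 = 0.8944·(-2) + 0.0000·(-3) + 0.4472·(-3) = -3.1305.
u_2 = w_2 + 3.1305·q_1 = (0.8000, -3.0000, -1.6000).
‖u_2‖ = 3.4928, so q_2 = (0.2290, -0.8589, -0.4581).

Q = [[0.8944, 0.2290], [0.0000, -0.8589], [0.4472, -0.4581]], R = [[2.2361, -3.1305], [0.0000, 3.4928]]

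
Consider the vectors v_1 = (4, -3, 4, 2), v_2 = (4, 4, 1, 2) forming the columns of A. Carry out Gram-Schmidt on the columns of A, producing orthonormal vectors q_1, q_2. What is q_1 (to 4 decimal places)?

v_1 = (4, -3, 4, 2); ‖v_1‖ = 6.7082, so q_1 = (0.5963, -0.4472, 0.5963, 0.2981).

q_1 = (0.5963, -0.4472, 0.5963, 0.2981)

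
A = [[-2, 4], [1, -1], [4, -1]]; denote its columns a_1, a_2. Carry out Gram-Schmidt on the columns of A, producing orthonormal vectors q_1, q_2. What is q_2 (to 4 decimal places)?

q_2 = (0.8755, -0.1208, 0.4679)

a_1 = (-2, 1, 4); ‖a_1‖ = 4.5826, so q_1 = (-0.4364, 0.2182, 0.8729).
q_1·a_2 = (-0.4364)·4 + 0.2182·(-1) + 0.8729·(-1) = -2.8368.
u_2 = a_2 + 2.8368·q_1 = (2.7619, -0.3810, 1.4762).
‖u_2‖ = 3.1547, so q_2 = (0.8755, -0.1208, 0.4679).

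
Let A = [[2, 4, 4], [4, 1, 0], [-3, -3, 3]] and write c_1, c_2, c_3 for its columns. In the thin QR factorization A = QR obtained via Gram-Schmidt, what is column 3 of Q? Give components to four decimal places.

q_1 = c_1/‖c_1‖ = (2, 4, -3)/5.3852 = (0.3714, 0.7428, -0.5571).
r_{12} = q_1·c_2 = 3.8996.
u_2 = c_2 − 3.8996·q_1 = (2.5517, -1.8966, -0.8276).
‖u_2‖ = 3.2853, so q_2 = (0.7767, -0.5773, -0.2519).
r_{13} = q_1·c_3 = -0.1857; r_{23} = q_2·c_3 = 2.3511.
u_3 = c_3 + 0.1857·q_1 − 2.3511·q_2 = (2.2428, 1.4952, 3.4888).
‖u_3‖ = 4.4088, so q_3 = (0.5087, 0.3391, 0.7913).

q_3 = (0.5087, 0.3391, 0.7913)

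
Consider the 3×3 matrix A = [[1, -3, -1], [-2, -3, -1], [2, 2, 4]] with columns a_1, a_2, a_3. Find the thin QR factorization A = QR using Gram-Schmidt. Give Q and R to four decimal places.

a_1 = (1, -2, 2); ‖a_1‖ = 3.0000, so e_1 = (0.3333, -0.6667, 0.6667).
e_1·a_2 = 0.3333·(-3) + (-0.6667)·(-3) + 0.6667·2 = 2.3333.
u_2 = a_2 − 2.3333·e_1 = (-3.7778, -1.4444, 0.4444).
‖u_2‖ = 4.0689, so e_2 = (-0.9285, -0.3550, 0.1092).
e_1·a_3 = 0.3333·(-1) + (-0.6667)·(-1) + 0.6667·4 = 3.0000; e_2·a_3 = (-0.9285)·(-1) + (-0.3550)·(-1) + 0.1092·4 = 1.7204.
u_3 = a_3 − 3.0000·e_1 − 1.7204·e_2 = (-0.4027, 1.6107, 1.8121).
‖u_3‖ = 2.4577, so e_3 = (-0.1638, 0.6554, 0.7373).

Q = [[0.3333, -0.9285, -0.1638], [-0.6667, -0.3550, 0.6554], [0.6667, 0.1092, 0.7373]], R = [[3.0000, 2.3333, 3.0000], [0.0000, 4.0689, 1.7204], [0.0000, 0.0000, 2.4577]]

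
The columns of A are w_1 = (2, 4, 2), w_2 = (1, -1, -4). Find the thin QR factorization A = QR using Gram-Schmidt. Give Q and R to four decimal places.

w_1 = (2, 4, 2); ‖w_1‖ = 4.8990, so e_1 = (0.4082, 0.8165, 0.4082).
e_1·w_2 = 0.4082·1 + 0.8165·(-1) + 0.4082·(-4) = -2.0412.
u_2 = w_2 + 2.0412·e_1 = (1.8333, 0.6667, -3.1667).
‖u_2‖ = 3.7193, so e_2 = (0.4929, 0.1792, -0.8514).

Q = [[0.4082, 0.4929], [0.8165, 0.1792], [0.4082, -0.8514]], R = [[4.8990, -2.0412], [0.0000, 3.7193]]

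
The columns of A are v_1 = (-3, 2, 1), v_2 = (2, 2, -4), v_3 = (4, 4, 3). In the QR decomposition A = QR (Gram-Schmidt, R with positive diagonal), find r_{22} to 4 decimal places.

v_1 = (-3, 2, 1); ‖v_1‖ = 3.7417, so q_1 = (-0.8018, 0.5345, 0.2673).
q_1·v_2 = (-0.8018)·2 + 0.5345·2 + 0.2673·(-4) = -1.6036.
u_2 = v_2 + 1.6036·q_1 = (0.7143, 2.8571, -3.5714).
r_{22} = ‖u_2‖ = 4.6291.

r_{22} = 4.6291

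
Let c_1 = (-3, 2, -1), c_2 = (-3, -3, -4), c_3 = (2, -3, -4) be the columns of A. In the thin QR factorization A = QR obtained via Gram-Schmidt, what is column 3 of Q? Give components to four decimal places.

c_1 = (-3, 2, -1); ‖c_1‖ = 3.7417, so q_1 = (-0.8018, 0.5345, -0.2673).
q_1·c_2 = (-0.8018)·(-3) + 0.5345·(-3) + (-0.2673)·(-4) = 1.8708.
u_2 = c_2 − 1.8708·q_1 = (-1.5000, -4.0000, -3.5000).
‖u_2‖ = 5.5227, so q_2 = (-0.2716, -0.7243, -0.6338).
q_1·c_3 = (-0.8018)·2 + 0.5345·(-3) + (-0.2673)·(-4) = -2.1381; q_2·c_3 = (-0.2716)·2 + (-0.7243)·(-3) + (-0.6338)·(-4) = 4.1646.
u_3 = c_3 + 2.1381·q_1 − 4.1646·q_2 = (1.4169, 1.1593, -1.9321).
‖u_3‖ = 2.6616, so q_3 = (0.5323, 0.4355, -0.7259).

q_3 = (0.5323, 0.4355, -0.7259)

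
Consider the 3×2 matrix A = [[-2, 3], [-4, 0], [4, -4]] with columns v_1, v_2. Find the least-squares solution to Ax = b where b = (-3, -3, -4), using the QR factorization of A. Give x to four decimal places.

x = (0.4904, 0.7115)

v_1 = (-2, -4, 4); ‖v_1‖ = 6.0000, so e_1 = (-0.3333, -0.6667, 0.6667).
e_1·v_2 = (-0.3333)·3 + (-0.6667)·0 + 0.6667·(-4) = -3.6667.
u_2 = v_2 + 3.6667·e_1 = (1.7778, -2.4444, -1.5556).
‖u_2‖ = 3.3993, so e_2 = (0.5230, -0.7191, -0.4576).
Qᵀb = (0.3333, 2.4188).
Back-substitute: x_2 = 2.4188/3.3993 = 0.7115.
x_1 = (0.3333 + 3.6667·0.7115)/6.0000 = 0.4904.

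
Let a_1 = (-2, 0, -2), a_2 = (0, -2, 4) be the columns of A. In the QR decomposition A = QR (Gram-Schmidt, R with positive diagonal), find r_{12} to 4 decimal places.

q_1 = a_1/‖a_1‖ = (-2, 0, -2)/2.8284 = (-0.7071, 0.0000, -0.7071).
r_{12} = q_1·a_2 = -2.8284.

r_{12} = -2.8284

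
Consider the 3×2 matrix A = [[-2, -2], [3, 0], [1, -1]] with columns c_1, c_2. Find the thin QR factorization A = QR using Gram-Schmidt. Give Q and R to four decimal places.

Q = [[-0.5345, -0.7528], [0.8018, -0.3080], [0.2673, -0.5817]], R = [[3.7417, 0.8018], [0.0000, 2.0874]]

e_1 = c_1/‖c_1‖ = (-2, 3, 1)/3.7417 = (-0.5345, 0.8018, 0.2673).
r_{12} = e_1·c_2 = 0.8018.
u_2 = c_2 − 0.8018·e_1 = (-1.5714, -0.6429, -1.2143).
‖u_2‖ = 2.0874, so e_2 = (-0.7528, -0.3080, -0.5817).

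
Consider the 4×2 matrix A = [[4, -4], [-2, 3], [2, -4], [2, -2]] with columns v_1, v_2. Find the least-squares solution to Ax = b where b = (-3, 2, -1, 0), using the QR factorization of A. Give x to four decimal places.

e_1 = v_1/‖v_1‖ = (4, -2, 2, 2)/5.2915 = (0.7559, -0.3780, 0.3780, 0.3780).
r_{12} = e_1·v_2 = -6.4254.
u_2 = v_2 + 6.4254·e_1 = (0.8571, 0.5714, -1.5714, 0.4286).
‖u_2‖ = 1.9272, so e_2 = (0.4447, 0.2965, -0.8154, 0.2224).
Qᵀb = (-3.4017, 0.0741).
Back-substitute: x_2 = 0.0741/1.9272 = 0.0385.
x_1 = (-3.4017 + 6.4254·0.0385)/5.2915 = -0.5962.

x = (-0.5962, 0.0385)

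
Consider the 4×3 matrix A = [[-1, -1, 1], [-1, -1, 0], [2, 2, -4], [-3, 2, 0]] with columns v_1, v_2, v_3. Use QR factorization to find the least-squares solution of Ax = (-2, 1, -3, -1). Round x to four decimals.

v_1 = (-1, -1, 2, -3); ‖v_1‖ = 3.8730, so e_1 = (-0.2582, -0.2582, 0.5164, -0.7746).
e_1·v_2 = (-0.2582)·(-1) + (-0.2582)·(-1) + 0.5164·2 + (-0.7746)·2 = 0.0000.
u_2 = v_2 + 0.0000·e_1 = (-1.0000, -1.0000, 2.0000, 2.0000).
‖u_2‖ = 3.1623, so e_2 = (-0.3162, -0.3162, 0.6325, 0.6325).
e_1·v_3 = (-0.2582)·1 + (-0.2582)·0 + 0.5164·(-4) + (-0.7746)·0 = -2.3238; e_2·v_3 = (-0.3162)·1 + (-0.3162)·0 + 0.6325·(-4) + 0.6325·0 = -2.8460.
u_3 = v_3 + 2.3238·e_1 + 2.8460·e_2 = (-0.5000, -1.5000, -1.0000, 0.0000).
‖u_3‖ = 1.8708, so e_3 = (-0.2673, -0.8018, -0.5345, 0.0000).
Qᵀb = (-0.5164, -2.2136, 1.3363).
Back-substitute: x_3 = 1.3363/1.8708 = 0.7143.
x_2 = (-2.2136 + 2.8460·0.7143)/3.1623 = -0.0571.
x_1 = (-0.5164 + 0.0000·(-0.0571) + 2.3238·0.7143)/3.8730 = 0.2952.

x = (0.2952, -0.0571, 0.7143)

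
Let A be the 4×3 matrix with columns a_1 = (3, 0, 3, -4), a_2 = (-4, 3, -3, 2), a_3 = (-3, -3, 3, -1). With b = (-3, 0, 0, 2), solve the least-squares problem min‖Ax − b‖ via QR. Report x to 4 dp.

x = (-0.3385, 0.2400, 0.3669)

a_1 = (3, 0, 3, -4); ‖a_1‖ = 5.8310, so e_1 = (0.5145, 0.0000, 0.5145, -0.6860).
e_1·a_2 = 0.5145·(-4) + 0.0000·3 + 0.5145·(-3) + (-0.6860)·2 = -4.9735.
u_2 = a_2 + 4.9735·e_1 = (-1.4412, 3.0000, -0.4412, -1.4118).
‖u_2‖ = 3.6421, so e_2 = (-0.3957, 0.8237, -0.1211, -0.3876).
e_1·a_3 = 0.5145·(-3) + 0.0000·(-3) + 0.5145·3 + (-0.6860)·(-1) = 0.6860; e_2·a_3 = (-0.3957)·(-3) + 0.8237·(-3) + (-0.1211)·3 + (-0.3876)·(-1) = -1.2598.
u_3 = a_3 − 0.6860·e_1 + 1.2598·e_2 = (-3.8514, -1.9623, 2.4945, -1.0177).
‖u_3‖ = 5.0934, so e_3 = (-0.7562, -0.3853, 0.4897, -0.1998).
Qᵀb = (-2.9155, 0.4119, 1.8689).
Back-substitute: x_3 = 1.8689/5.0934 = 0.3669.
x_2 = (0.4119 + 1.2598·0.3669)/3.6421 = 0.2400.
x_1 = (-2.9155 + 4.9735·0.2400 − 0.6860·0.3669)/5.8310 = -0.3385.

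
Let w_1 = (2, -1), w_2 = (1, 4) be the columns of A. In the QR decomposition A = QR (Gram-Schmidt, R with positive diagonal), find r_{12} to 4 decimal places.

r_{12} = -0.8944

w_1 = (2, -1); ‖w_1‖ = 2.2361, so e_1 = (0.8944, -0.4472).
r_{12} = e_1·w_2 = -0.8944.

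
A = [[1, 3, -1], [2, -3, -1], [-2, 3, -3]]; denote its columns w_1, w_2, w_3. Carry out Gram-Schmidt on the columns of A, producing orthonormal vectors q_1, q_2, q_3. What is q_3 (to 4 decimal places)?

w_1 = (1, 2, -2); ‖w_1‖ = 3.0000, so q_1 = (0.3333, 0.6667, -0.6667).
q_1·w_2 = 0.3333·3 + 0.6667·(-3) + (-0.6667)·3 = -3.0000.
u_2 = w_2 + 3.0000·q_1 = (4.0000, -1.0000, 1.0000).
‖u_2‖ = 4.2426, so q_2 = (0.9428, -0.2357, 0.2357).
q_1·w_3 = 0.3333·(-1) + 0.6667·(-1) + (-0.6667)·(-3) = 1.0000; q_2·w_3 = 0.9428·(-1) + (-0.2357)·(-1) + 0.2357·(-3) = -1.4142.
u_3 = w_3 − 1.0000·q_1 + 1.4142·q_2 = (0.0000, -2.0000, -2.0000).
‖u_3‖ = 2.8284, so q_3 = (0.0000, -0.7071, -0.7071).

q_3 = (0.0000, -0.7071, -0.7071)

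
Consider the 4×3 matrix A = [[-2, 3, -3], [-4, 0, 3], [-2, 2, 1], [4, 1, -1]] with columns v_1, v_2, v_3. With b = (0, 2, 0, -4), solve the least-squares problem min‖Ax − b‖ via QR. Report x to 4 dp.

x = (-0.8182, -0.8182, -0.3182)

v_1 = (-2, -4, -2, 4); ‖v_1‖ = 6.3246, so q_1 = (-0.3162, -0.6325, -0.3162, 0.6325).
q_1·v_2 = (-0.3162)·3 + (-0.6325)·0 + (-0.3162)·2 + 0.6325·1 = -0.9487.
u_2 = v_2 + 0.9487·q_1 = (2.7000, -0.6000, 1.7000, 1.6000).
‖u_2‖ = 3.6194, so q_2 = (0.7460, -0.1658, 0.4697, 0.4421).
q_1·v_3 = (-0.3162)·(-3) + (-0.6325)·3 + (-0.3162)·1 + 0.6325·(-1) = -1.8974; q_2·v_3 = 0.7460·(-3) + (-0.1658)·3 + 0.4697·1 + 0.4421·(-1) = -2.7076.
u_3 = v_3 + 1.8974·q_1 + 2.7076·q_2 = (-1.5802, 1.3511, 1.6718, 1.3969).
‖u_3‖ = 3.0114, so q_3 = (-0.5247, 0.4487, 0.5551, 0.4639).
Qᵀb = (-3.7947, -2.0998, -0.9582).
Back-substitute: x_3 = -0.9582/3.0114 = -0.3182.
x_2 = (-2.0998 + 2.7076·(-0.3182))/3.6194 = -0.8182.
x_1 = (-3.7947 + 0.9487·(-0.8182) + 1.8974·(-0.3182))/6.3246 = -0.8182.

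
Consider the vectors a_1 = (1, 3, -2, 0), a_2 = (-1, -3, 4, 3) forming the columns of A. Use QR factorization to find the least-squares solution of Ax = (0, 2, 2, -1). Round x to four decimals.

q_1 = a_1/‖a_1‖ = (1, 3, -2, 0)/3.7417 = (0.2673, 0.8018, -0.5345, 0.0000).
r_{12} = q_1·a_2 = -4.8107.
u_2 = a_2 + 4.8107·q_1 = (0.2857, 0.8571, 1.4286, 3.0000).
‖u_2‖ = 3.4434, so q_2 = (0.0830, 0.2489, 0.4149, 0.8712).
Qᵀb = (0.5345, 0.4564).
Back-substitute: x_2 = 0.4564/3.4434 = 0.1325.
x_1 = (0.5345 + 4.8107·0.1325)/3.7417 = 0.3133.

x = (0.3133, 0.1325)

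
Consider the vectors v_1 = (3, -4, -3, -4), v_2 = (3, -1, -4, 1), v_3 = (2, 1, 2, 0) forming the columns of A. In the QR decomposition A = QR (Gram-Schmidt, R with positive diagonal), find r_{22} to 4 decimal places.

e_1 = v_1/‖v_1‖ = (3, -4, -3, -4)/7.0711 = (0.4243, -0.5657, -0.4243, -0.5657).
r_{12} = e_1·v_2 = 2.9698.
u_2 = v_2 − 2.9698·e_1 = (1.7400, 0.6800, -2.7400, 2.6800).
r_{22} = ‖u_2‖ = 4.2638.

r_{22} = 4.2638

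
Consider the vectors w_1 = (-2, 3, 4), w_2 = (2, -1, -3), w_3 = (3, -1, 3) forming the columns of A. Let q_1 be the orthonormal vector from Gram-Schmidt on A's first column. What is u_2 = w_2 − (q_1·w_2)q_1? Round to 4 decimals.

u_2 = (0.6897, 0.9655, -0.3793)

q_1 = w_1/‖w_1‖ = (-2, 3, 4)/5.3852 = (-0.3714, 0.5571, 0.7428).
r_{12} = q_1·w_2 = -3.5282.
u_2 = w_2 + 3.5282·q_1 = (0.6897, 0.9655, -0.3793).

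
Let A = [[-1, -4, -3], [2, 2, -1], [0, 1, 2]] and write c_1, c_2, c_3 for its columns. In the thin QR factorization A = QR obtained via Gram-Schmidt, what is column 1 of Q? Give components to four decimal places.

e_1 = (-0.4472, 0.8944, 0.0000)

e_1 = c_1/‖c_1‖ = (-1, 2, 0)/2.2361 = (-0.4472, 0.8944, 0.0000).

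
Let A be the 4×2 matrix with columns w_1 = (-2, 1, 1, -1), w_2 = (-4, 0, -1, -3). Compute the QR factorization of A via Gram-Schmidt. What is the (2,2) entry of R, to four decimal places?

r_{22} = 3.4226

q_1 = w_1/‖w_1‖ = (-2, 1, 1, -1)/2.6458 = (-0.7559, 0.3780, 0.3780, -0.3780).
r_{12} = q_1·w_2 = 3.7796.
u_2 = w_2 − 3.7796·q_1 = (-1.1429, -1.4286, -2.4286, -1.5714).
r_{22} = ‖u_2‖ = 3.4226.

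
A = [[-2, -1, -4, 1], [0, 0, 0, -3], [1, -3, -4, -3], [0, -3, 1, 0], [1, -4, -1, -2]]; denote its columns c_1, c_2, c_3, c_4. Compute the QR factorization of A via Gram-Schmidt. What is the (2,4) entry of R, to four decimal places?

c_1 = (-2, 0, 1, 0, 1); ‖c_1‖ = 2.4495, so e_1 = (-0.8165, 0.0000, 0.4082, 0.0000, 0.4082).
e_1·c_2 = (-0.8165)·(-1) + 0.0000·0 + 0.4082·(-3) + 0.0000·(-3) + 0.4082·(-4) = -2.0412.
u_2 = c_2 + 2.0412·e_1 = (-2.6667, 0.0000, -2.1667, -3.0000, -3.1667).
‖u_2‖ = 5.5528, so e_2 = (-0.4802, 0.0000, -0.3902, -0.5403, -0.5703).
r_{24} = e_2·c_4 = 1.8309.

r_{24} = 1.8309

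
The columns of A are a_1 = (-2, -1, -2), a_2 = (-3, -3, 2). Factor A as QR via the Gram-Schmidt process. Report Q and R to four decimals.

Q = [[-0.6667, -0.4308], [-0.3333, -0.5575], [-0.6667, 0.7096]], R = [[3.0000, 1.6667], [0.0000, 4.3843]]

a_1 = (-2, -1, -2); ‖a_1‖ = 3.0000, so e_1 = (-0.6667, -0.3333, -0.6667).
e_1·a_2 = (-0.6667)·(-3) + (-0.3333)·(-3) + (-0.6667)·2 = 1.6667.
u_2 = a_2 − 1.6667·e_1 = (-1.8889, -2.4444, 3.1111).
‖u_2‖ = 4.3843, so e_2 = (-0.4308, -0.5575, 0.7096).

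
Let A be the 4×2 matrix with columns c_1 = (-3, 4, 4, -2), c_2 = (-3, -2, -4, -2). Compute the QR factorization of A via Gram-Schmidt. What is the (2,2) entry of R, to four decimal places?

r_{22} = 5.5056

e_1 = c_1/‖c_1‖ = (-3, 4, 4, -2)/6.7082 = (-0.4472, 0.5963, 0.5963, -0.2981).
r_{12} = e_1·c_2 = -1.6398.
u_2 = c_2 + 1.6398·e_1 = (-3.7333, -1.0222, -3.0222, -2.4889).
r_{22} = ‖u_2‖ = 5.5056.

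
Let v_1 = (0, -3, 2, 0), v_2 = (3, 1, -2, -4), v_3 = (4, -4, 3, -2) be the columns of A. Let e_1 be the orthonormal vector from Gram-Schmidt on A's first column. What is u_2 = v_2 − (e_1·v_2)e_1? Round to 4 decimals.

u_2 = (3.0000, -0.6154, -0.9231, -4.0000)

e_1 = v_1/‖v_1‖ = (0, -3, 2, 0)/3.6056 = (0.0000, -0.8321, 0.5547, 0.0000).
r_{12} = e_1·v_2 = -1.9415.
u_2 = v_2 + 1.9415·e_1 = (3.0000, -0.6154, -0.9231, -4.0000).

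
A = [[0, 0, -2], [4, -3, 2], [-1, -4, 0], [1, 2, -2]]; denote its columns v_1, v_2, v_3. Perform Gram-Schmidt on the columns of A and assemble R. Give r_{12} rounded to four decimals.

v_1 = (0, 4, -1, 1); ‖v_1‖ = 4.2426, so q_1 = (0.0000, 0.9428, -0.2357, 0.2357).
r_{12} = q_1·v_2 = -1.4142.

r_{12} = -1.4142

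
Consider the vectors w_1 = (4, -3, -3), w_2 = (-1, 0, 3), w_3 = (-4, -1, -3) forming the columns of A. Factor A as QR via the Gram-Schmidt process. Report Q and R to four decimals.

Q = [[0.6860, 0.2361, -0.6882], [-0.5145, -0.5115, -0.6882], [-0.5145, 0.8262, -0.2294]], R = [[5.8310, -2.2295, -0.6860], [0.0000, 2.2426, -2.9115], [0.0000, 0.0000, 4.1295]]

e_1 = w_1/‖w_1‖ = (4, -3, -3)/5.8310 = (0.6860, -0.5145, -0.5145).
r_{12} = e_1·w_2 = -2.2295.
u_2 = w_2 + 2.2295·e_1 = (0.5294, -1.1471, 1.8529).
‖u_2‖ = 2.2426, so e_2 = (0.2361, -0.5115, 0.8262).
r_{13} = e_1·w_3 = -0.6860; r_{23} = e_2·w_3 = -2.9115.
u_3 = w_3 + 0.6860·e_1 + 2.9115·e_2 = (-2.8421, -2.8421, -0.9474).
‖u_3‖ = 4.1295, so e_3 = (-0.6882, -0.6882, -0.2294).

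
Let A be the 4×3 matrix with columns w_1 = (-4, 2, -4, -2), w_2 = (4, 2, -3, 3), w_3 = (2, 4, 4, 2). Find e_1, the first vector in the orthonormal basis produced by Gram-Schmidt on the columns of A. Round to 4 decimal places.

e_1 = (-0.6325, 0.3162, -0.6325, -0.3162)

w_1 = (-4, 2, -4, -2); ‖w_1‖ = 6.3246, so e_1 = (-0.6325, 0.3162, -0.6325, -0.3162).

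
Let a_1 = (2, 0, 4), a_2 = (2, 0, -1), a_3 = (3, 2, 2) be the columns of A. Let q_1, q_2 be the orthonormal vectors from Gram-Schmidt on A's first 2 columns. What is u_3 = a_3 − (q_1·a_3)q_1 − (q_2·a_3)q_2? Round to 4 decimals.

a_1 = (2, 0, 4); ‖a_1‖ = 4.4721, so q_1 = (0.4472, 0.0000, 0.8944).
q_1·a_2 = 0.4472·2 + 0.0000·0 + 0.8944·(-1) = 0.0000.
u_2 = a_2 + 0.0000·q_1 = (2.0000, 0.0000, -1.0000).
‖u_2‖ = 2.2361, so q_2 = (0.8944, 0.0000, -0.4472).
q_1·a_3 = 0.4472·3 + 0.0000·2 + 0.8944·2 = 3.1305; q_2·a_3 = 0.8944·3 + 0.0000·2 + (-0.4472)·2 = 1.7889.
u_3 = a_3 − 3.1305·q_1 − 1.7889·q_2 = (0.0000, 2.0000, 0.0000).

u_3 = (0.0000, 2.0000, 0.0000)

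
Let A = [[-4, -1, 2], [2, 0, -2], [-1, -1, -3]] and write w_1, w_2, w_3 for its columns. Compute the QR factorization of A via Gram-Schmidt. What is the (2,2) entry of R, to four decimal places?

w_1 = (-4, 2, -1); ‖w_1‖ = 4.5826, so e_1 = (-0.8729, 0.4364, -0.2182).
e_1·w_2 = (-0.8729)·(-1) + 0.4364·0 + (-0.2182)·(-1) = 1.0911.
u_2 = w_2 − 1.0911·e_1 = (-0.0476, -0.4762, -0.7619).
r_{22} = ‖u_2‖ = 0.8997.

r_{22} = 0.8997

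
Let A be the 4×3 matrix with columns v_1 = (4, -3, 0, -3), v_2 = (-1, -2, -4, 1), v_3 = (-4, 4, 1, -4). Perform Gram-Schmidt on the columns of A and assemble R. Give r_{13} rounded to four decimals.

v_1 = (4, -3, 0, -3); ‖v_1‖ = 5.8310, so q_1 = (0.6860, -0.5145, 0.0000, -0.5145).
r_{13} = q_1·v_3 = -2.7440.

r_{13} = -2.7440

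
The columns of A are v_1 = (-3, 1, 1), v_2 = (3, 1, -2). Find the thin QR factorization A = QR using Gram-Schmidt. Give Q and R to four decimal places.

Q = [[-0.9045, 0.1231], [0.3015, 0.8616], [0.3015, -0.4924]], R = [[3.3166, -3.0151], [0.0000, 2.2156]]

v_1 = (-3, 1, 1); ‖v_1‖ = 3.3166, so e_1 = (-0.9045, 0.3015, 0.3015).
e_1·v_2 = (-0.9045)·3 + 0.3015·1 + 0.3015·(-2) = -3.0151.
u_2 = v_2 + 3.0151·e_1 = (0.2727, 1.9091, -1.0909).
‖u_2‖ = 2.2156, so e_2 = (0.1231, 0.8616, -0.4924).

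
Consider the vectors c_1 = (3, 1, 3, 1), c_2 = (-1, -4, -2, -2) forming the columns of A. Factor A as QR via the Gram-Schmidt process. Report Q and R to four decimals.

c_1 = (3, 1, 3, 1); ‖c_1‖ = 4.4721, so q_1 = (0.6708, 0.2236, 0.6708, 0.2236).
q_1·c_2 = 0.6708·(-1) + 0.2236·(-4) + 0.6708·(-2) + 0.2236·(-2) = -3.3541.
u_2 = c_2 + 3.3541·q_1 = (1.2500, -3.2500, 0.2500, -1.2500).
‖u_2‖ = 3.7081, so q_2 = (0.3371, -0.8765, 0.0674, -0.3371).

Q = [[0.6708, 0.3371], [0.2236, -0.8765], [0.6708, 0.0674], [0.2236, -0.3371]], R = [[4.4721, -3.3541], [0.0000, 3.7081]]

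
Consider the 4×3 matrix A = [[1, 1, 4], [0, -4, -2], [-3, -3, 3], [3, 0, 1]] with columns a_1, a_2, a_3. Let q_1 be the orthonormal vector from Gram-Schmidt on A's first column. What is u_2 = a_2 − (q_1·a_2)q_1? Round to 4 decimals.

u_2 = (0.4737, -4.0000, -1.4211, -1.5789)

a_1 = (1, 0, -3, 3); ‖a_1‖ = 4.3589, so q_1 = (0.2294, 0.0000, -0.6882, 0.6882).
q_1·a_2 = 0.2294·1 + 0.0000·(-4) + (-0.6882)·(-3) + 0.6882·0 = 2.2942.
u_2 = a_2 − 2.2942·q_1 = (0.4737, -4.0000, -1.4211, -1.5789).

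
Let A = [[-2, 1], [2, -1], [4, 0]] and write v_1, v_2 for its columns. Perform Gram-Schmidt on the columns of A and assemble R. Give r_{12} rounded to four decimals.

q_1 = v_1/‖v_1‖ = (-2, 2, 4)/4.8990 = (-0.4082, 0.4082, 0.8165).
r_{12} = q_1·v_2 = -0.8165.

r_{12} = -0.8165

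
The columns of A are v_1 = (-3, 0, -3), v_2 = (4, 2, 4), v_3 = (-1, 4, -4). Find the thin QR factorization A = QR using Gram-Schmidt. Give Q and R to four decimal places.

Q = [[-0.7071, 0.0000, 0.7071], [0.0000, 1.0000, 0.0000], [-0.7071, 0.0000, -0.7071]], R = [[4.2426, -5.6569, 3.5355], [0.0000, 2.0000, 4.0000], [0.0000, 0.0000, 2.1213]]

q_1 = v_1/‖v_1‖ = (-3, 0, -3)/4.2426 = (-0.7071, 0.0000, -0.7071).
r_{12} = q_1·v_2 = -5.6569.
u_2 = v_2 + 5.6569·q_1 = (0.0000, 2.0000, 0.0000).
‖u_2‖ = 2.0000, so q_2 = (0.0000, 1.0000, 0.0000).
r_{13} = q_1·v_3 = 3.5355; r_{23} = q_2·v_3 = 4.0000.
u_3 = v_3 − 3.5355·q_1 − 4.0000·q_2 = (1.5000, 0.0000, -1.5000).
‖u_3‖ = 2.1213, so q_3 = (0.7071, 0.0000, -0.7071).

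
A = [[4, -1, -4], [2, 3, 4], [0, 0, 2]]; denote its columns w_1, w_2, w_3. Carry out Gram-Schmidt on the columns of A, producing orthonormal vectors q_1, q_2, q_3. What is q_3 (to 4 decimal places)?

w_1 = (4, 2, 0); ‖w_1‖ = 4.4721, so q_1 = (0.8944, 0.4472, 0.0000).
q_1·w_2 = 0.8944·(-1) + 0.4472·3 + 0.0000·0 = 0.4472.
u_2 = w_2 − 0.4472·q_1 = (-1.4000, 2.8000, 0.0000).
‖u_2‖ = 3.1305, so q_2 = (-0.4472, 0.8944, 0.0000).
q_1·w_3 = 0.8944·(-4) + 0.4472·4 + 0.0000·2 = -1.7889; q_2·w_3 = (-0.4472)·(-4) + 0.8944·4 + 0.0000·2 = 5.3666.
u_3 = w_3 + 1.7889·q_1 − 5.3666·q_2 = (0.0000, 0.0000, 2.0000).
‖u_3‖ = 2.0000, so q_3 = (0.0000, 0.0000, 1.0000).

q_3 = (0.0000, 0.0000, 1.0000)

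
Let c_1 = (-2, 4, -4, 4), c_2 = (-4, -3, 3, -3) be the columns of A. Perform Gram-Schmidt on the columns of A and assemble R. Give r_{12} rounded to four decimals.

r_{12} = -3.8829

e_1 = c_1/‖c_1‖ = (-2, 4, -4, 4)/7.2111 = (-0.2774, 0.5547, -0.5547, 0.5547).
r_{12} = e_1·c_2 = -3.8829.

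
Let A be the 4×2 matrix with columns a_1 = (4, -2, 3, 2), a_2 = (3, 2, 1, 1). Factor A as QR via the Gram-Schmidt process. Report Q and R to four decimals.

Q = [[0.6963, 0.4531], [-0.3482, 0.8870], [0.5222, -0.0578], [0.3482, 0.0675]], R = [[5.7446, 2.2630], [0.0000, 3.1431]]

a_1 = (4, -2, 3, 2); ‖a_1‖ = 5.7446, so q_1 = (0.6963, -0.3482, 0.5222, 0.3482).
q_1·a_2 = 0.6963·3 + (-0.3482)·2 + 0.5222·1 + 0.3482·1 = 2.2630.
u_2 = a_2 − 2.2630·q_1 = (1.4242, 2.7879, -0.1818, 0.2121).
‖u_2‖ = 3.1431, so q_2 = (0.4531, 0.8870, -0.0578, 0.0675).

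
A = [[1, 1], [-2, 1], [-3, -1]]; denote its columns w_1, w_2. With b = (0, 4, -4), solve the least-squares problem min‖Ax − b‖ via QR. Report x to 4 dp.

x = (-0.1053, 2.7368)

w_1 = (1, -2, -3); ‖w_1‖ = 3.7417, so q_1 = (0.2673, -0.5345, -0.8018).
q_1·w_2 = 0.2673·1 + (-0.5345)·1 + (-0.8018)·(-1) = 0.5345.
u_2 = w_2 − 0.5345·q_1 = (0.8571, 1.2857, -0.5714).
‖u_2‖ = 1.6475, so q_2 = (0.5203, 0.7804, -0.3468).
Qᵀb = (1.0690, 4.5090).
Back-substitute: x_2 = 4.5090/1.6475 = 2.7368.
x_1 = (1.0690 − 0.5345·2.7368)/3.7417 = -0.1053.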